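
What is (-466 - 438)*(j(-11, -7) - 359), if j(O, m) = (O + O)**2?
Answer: -113000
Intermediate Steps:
j(O, m) = 4*O**2 (j(O, m) = (2*O)**2 = 4*O**2)
(-466 - 438)*(j(-11, -7) - 359) = (-466 - 438)*(4*(-11)**2 - 359) = -904*(4*121 - 359) = -904*(484 - 359) = -904*125 = -113000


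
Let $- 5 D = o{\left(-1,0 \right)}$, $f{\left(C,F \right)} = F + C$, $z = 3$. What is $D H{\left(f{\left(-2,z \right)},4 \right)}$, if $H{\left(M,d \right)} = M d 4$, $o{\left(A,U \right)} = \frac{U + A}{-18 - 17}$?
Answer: $- \frac{16}{175} \approx -0.091429$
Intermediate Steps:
$f{\left(C,F \right)} = C + F$
$o{\left(A,U \right)} = - \frac{A}{35} - \frac{U}{35}$ ($o{\left(A,U \right)} = \frac{A + U}{-35} = \left(A + U\right) \left(- \frac{1}{35}\right) = - \frac{A}{35} - \frac{U}{35}$)
$H{\left(M,d \right)} = 4 M d$
$D = - \frac{1}{175}$ ($D = - \frac{\left(- \frac{1}{35}\right) \left(-1\right) - 0}{5} = - \frac{\frac{1}{35} + 0}{5} = \left(- \frac{1}{5}\right) \frac{1}{35} = - \frac{1}{175} \approx -0.0057143$)
$D H{\left(f{\left(-2,z \right)},4 \right)} = - \frac{4 \left(-2 + 3\right) 4}{175} = - \frac{4 \cdot 1 \cdot 4}{175} = \left(- \frac{1}{175}\right) 16 = - \frac{16}{175}$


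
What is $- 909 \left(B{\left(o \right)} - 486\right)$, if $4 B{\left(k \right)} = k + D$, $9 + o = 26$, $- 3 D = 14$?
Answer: $\frac{1755885}{4} \approx 4.3897 \cdot 10^{5}$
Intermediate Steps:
$D = - \frac{14}{3}$ ($D = \left(- \frac{1}{3}\right) 14 = - \frac{14}{3} \approx -4.6667$)
$o = 17$ ($o = -9 + 26 = 17$)
$B{\left(k \right)} = - \frac{7}{6} + \frac{k}{4}$ ($B{\left(k \right)} = \frac{k - \frac{14}{3}}{4} = \frac{- \frac{14}{3} + k}{4} = - \frac{7}{6} + \frac{k}{4}$)
$- 909 \left(B{\left(o \right)} - 486\right) = - 909 \left(\left(- \frac{7}{6} + \frac{1}{4} \cdot 17\right) - 486\right) = - 909 \left(\left(- \frac{7}{6} + \frac{17}{4}\right) - 486\right) = - 909 \left(\frac{37}{12} - 486\right) = \left(-909\right) \left(- \frac{5795}{12}\right) = \frac{1755885}{4}$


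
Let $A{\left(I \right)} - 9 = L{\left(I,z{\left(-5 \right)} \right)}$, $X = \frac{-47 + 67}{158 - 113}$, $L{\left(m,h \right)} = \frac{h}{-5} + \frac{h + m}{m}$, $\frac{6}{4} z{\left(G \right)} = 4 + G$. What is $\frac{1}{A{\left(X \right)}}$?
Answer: $\frac{30}{259} \approx 0.11583$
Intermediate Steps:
$z{\left(G \right)} = \frac{8}{3} + \frac{2 G}{3}$ ($z{\left(G \right)} = \frac{2 \left(4 + G\right)}{3} = \frac{8}{3} + \frac{2 G}{3}$)
$L{\left(m,h \right)} = - \frac{h}{5} + \frac{h + m}{m}$ ($L{\left(m,h \right)} = h \left(- \frac{1}{5}\right) + \frac{h + m}{m} = - \frac{h}{5} + \frac{h + m}{m}$)
$X = \frac{4}{9}$ ($X = \frac{20}{45} = 20 \cdot \frac{1}{45} = \frac{4}{9} \approx 0.44444$)
$A{\left(I \right)} = \frac{152}{15} - \frac{2}{3 I}$ ($A{\left(I \right)} = 9 + \left(1 - \frac{\frac{8}{3} + \frac{2}{3} \left(-5\right)}{5} + \frac{\frac{8}{3} + \frac{2}{3} \left(-5\right)}{I}\right) = 9 + \left(1 - \frac{\frac{8}{3} - \frac{10}{3}}{5} + \frac{\frac{8}{3} - \frac{10}{3}}{I}\right) = 9 - \left(- \frac{17}{15} + \frac{2}{3 I}\right) = 9 + \left(1 + \frac{2}{15} - \frac{2}{3 I}\right) = 9 + \left(\frac{17}{15} - \frac{2}{3 I}\right) = \frac{152}{15} - \frac{2}{3 I}$)
$\frac{1}{A{\left(X \right)}} = \frac{1}{\frac{2}{15} \frac{1}{\frac{4}{9}} \left(-5 + 76 \cdot \frac{4}{9}\right)} = \frac{1}{\frac{2}{15} \cdot \frac{9}{4} \left(-5 + \frac{304}{9}\right)} = \frac{1}{\frac{2}{15} \cdot \frac{9}{4} \cdot \frac{259}{9}} = \frac{1}{\frac{259}{30}} = \frac{30}{259}$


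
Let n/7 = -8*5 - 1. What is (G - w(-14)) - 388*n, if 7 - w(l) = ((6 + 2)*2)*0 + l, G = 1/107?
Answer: 11912846/107 ≈ 1.1134e+5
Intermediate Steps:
n = -287 (n = 7*(-8*5 - 1) = 7*(-40 - 1) = 7*(-41) = -287)
G = 1/107 ≈ 0.0093458
w(l) = 7 - l (w(l) = 7 - (((6 + 2)*2)*0 + l) = 7 - ((8*2)*0 + l) = 7 - (16*0 + l) = 7 - (0 + l) = 7 - l)
(G - w(-14)) - 388*n = (1/107 - (7 - 1*(-14))) - 388*(-287) = (1/107 - (7 + 14)) + 111356 = (1/107 - 1*21) + 111356 = (1/107 - 21) + 111356 = -2246/107 + 111356 = 11912846/107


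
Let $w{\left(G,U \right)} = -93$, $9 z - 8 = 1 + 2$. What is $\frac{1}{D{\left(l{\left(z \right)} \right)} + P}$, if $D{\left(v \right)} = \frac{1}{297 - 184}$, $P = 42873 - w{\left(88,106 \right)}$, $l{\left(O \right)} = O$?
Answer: $\frac{113}{4855159} \approx 2.3274 \cdot 10^{-5}$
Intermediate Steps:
$z = \frac{11}{9}$ ($z = \frac{8}{9} + \frac{1 + 2}{9} = \frac{8}{9} + \frac{1}{9} \cdot 3 = \frac{8}{9} + \frac{1}{3} = \frac{11}{9} \approx 1.2222$)
$P = 42966$ ($P = 42873 - -93 = 42873 + 93 = 42966$)
$D{\left(v \right)} = \frac{1}{113}$ ($D{\left(v \right)} = \frac{1}{297 - 184} = \frac{1}{113}$)
$\frac{1}{D{\left(l{\left(z \right)} \right)} + P} = \frac{1}{\frac{1}{113} + 42966} = \frac{1}{\frac{4855159}{113}} = \frac{113}{4855159}$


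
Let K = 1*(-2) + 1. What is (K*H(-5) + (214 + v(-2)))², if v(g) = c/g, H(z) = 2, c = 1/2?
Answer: 717409/16 ≈ 44838.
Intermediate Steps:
c = ½ ≈ 0.50000
K = -1 (K = -2 + 1 = -1)
v(g) = 1/(2*g)
(K*H(-5) + (214 + v(-2)))² = (-1*2 + (214 + (½)/(-2)))² = (-2 + (214 + (½)*(-½)))² = (-2 + (214 - ¼))² = (-2 + 855/4)² = (847/4)² = 717409/16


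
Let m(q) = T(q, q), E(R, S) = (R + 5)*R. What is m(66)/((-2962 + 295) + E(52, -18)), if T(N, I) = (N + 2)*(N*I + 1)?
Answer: 296276/297 ≈ 997.56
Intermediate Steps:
E(R, S) = R*(5 + R) (E(R, S) = (5 + R)*R = R*(5 + R))
T(N, I) = (1 + I*N)*(2 + N) (T(N, I) = (2 + N)*(I*N + 1) = (2 + N)*(1 + I*N) = (1 + I*N)*(2 + N))
m(q) = 2 + q + q³ + 2*q² (m(q) = 2 + q + q*q² + 2*q*q = 2 + q + q³ + 2*q²)
m(66)/((-2962 + 295) + E(52, -18)) = (2 + 66 + 66³ + 2*66²)/((-2962 + 295) + 52*(5 + 52)) = (2 + 66 + 287496 + 2*4356)/(-2667 + 52*57) = (2 + 66 + 287496 + 8712)/(-2667 + 2964) = 296276/297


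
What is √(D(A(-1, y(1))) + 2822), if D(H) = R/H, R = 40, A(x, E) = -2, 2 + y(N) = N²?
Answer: √2802 ≈ 52.934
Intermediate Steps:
y(N) = -2 + N²
D(H) = 40/H
√(D(A(-1, y(1))) + 2822) = √(40/(-2) + 2822) = √(40*(-½) + 2822) = √(-20 + 2822) = √2802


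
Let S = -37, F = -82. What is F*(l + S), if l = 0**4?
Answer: 3034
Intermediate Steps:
l = 0
F*(l + S) = -82*(0 - 37) = -82*(-37) = 3034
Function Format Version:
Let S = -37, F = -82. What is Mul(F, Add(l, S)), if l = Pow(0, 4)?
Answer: 3034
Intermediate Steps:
l = 0
Mul(F, Add(l, S)) = Mul(-82, Add(0, -37)) = Mul(-82, -37) = 3034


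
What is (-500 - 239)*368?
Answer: -271952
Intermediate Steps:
(-500 - 239)*368 = -739*368 = -271952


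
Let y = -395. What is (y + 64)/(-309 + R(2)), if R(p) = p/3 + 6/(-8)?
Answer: 3972/3709 ≈ 1.0709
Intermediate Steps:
R(p) = -¾ + p/3 (R(p) = p*(⅓) + 6*(-⅛) = p/3 - ¾ = -¾ + p/3)
(y + 64)/(-309 + R(2)) = (-395 + 64)/(-309 + (-¾ + (⅓)*2)) = -331/(-309 + (-¾ + ⅔)) = -331/(-309 - 1/12) = -331/(-3709/12) = -331*(-12/3709) = 3972/3709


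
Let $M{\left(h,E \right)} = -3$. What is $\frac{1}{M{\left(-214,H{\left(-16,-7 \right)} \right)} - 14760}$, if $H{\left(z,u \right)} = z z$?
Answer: $- \frac{1}{14763} \approx -6.7737 \cdot 10^{-5}$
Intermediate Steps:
$H{\left(z,u \right)} = z^{2}$
$\frac{1}{M{\left(-214,H{\left(-16,-7 \right)} \right)} - 14760} = \frac{1}{-3 - 14760} = \frac{1}{-14763} = - \frac{1}{14763}$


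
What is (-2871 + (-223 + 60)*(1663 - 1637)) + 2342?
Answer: -4767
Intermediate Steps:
(-2871 + (-223 + 60)*(1663 - 1637)) + 2342 = (-2871 - 163*26) + 2342 = (-2871 - 4238) + 2342 = -7109 + 2342 = -4767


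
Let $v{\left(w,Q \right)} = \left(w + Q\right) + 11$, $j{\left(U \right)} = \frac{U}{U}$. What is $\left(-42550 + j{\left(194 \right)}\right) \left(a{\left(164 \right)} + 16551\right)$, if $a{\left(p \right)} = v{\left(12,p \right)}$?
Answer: $-712185162$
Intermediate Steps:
$j{\left(U \right)} = 1$
$v{\left(w,Q \right)} = 11 + Q + w$ ($v{\left(w,Q \right)} = \left(Q + w\right) + 11 = 11 + Q + w$)
$a{\left(p \right)} = 23 + p$ ($a{\left(p \right)} = 11 + p + 12 = 23 + p$)
$\left(-42550 + j{\left(194 \right)}\right) \left(a{\left(164 \right)} + 16551\right) = \left(-42550 + 1\right) \left(\left(23 + 164\right) + 16551\right) = - 42549 \left(187 + 16551\right) = \left(-42549\right) 16738 = -712185162$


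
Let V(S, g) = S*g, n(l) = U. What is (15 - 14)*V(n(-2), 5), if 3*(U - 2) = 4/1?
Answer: 50/3 ≈ 16.667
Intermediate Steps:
U = 10/3 (U = 2 + (4/1)/3 = 2 + (4*1)/3 = 2 + (⅓)*4 = 2 + 4/3 = 10/3 ≈ 3.3333)
n(l) = 10/3
(15 - 14)*V(n(-2), 5) = (15 - 14)*((10/3)*5) = 1*(50/3) = 50/3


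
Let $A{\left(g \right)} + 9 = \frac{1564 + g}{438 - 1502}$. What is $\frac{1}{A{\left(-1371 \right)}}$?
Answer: $- \frac{1064}{9769} \approx -0.10892$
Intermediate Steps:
$A{\left(g \right)} = - \frac{2785}{266} - \frac{g}{1064}$ ($A{\left(g \right)} = -9 + \frac{1564 + g}{438 - 1502} = -9 + \frac{1564 + g}{-1064} = -9 + \left(1564 + g\right) \left(- \frac{1}{1064}\right) = -9 - \left(\frac{391}{266} + \frac{g}{1064}\right) = - \frac{2785}{266} - \frac{g}{1064}$)
$\frac{1}{A{\left(-1371 \right)}} = \frac{1}{- \frac{2785}{266} - - \frac{1371}{1064}} = \frac{1}{- \frac{2785}{266} + \frac{1371}{1064}} = \frac{1}{- \frac{9769}{1064}} = - \frac{1064}{9769}$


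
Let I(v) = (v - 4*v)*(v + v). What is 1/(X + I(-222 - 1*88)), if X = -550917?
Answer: -1/1127517 ≈ -8.8690e-7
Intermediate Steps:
I(v) = -6*v**2 (I(v) = (-3*v)*(2*v) = -6*v**2)
1/(X + I(-222 - 1*88)) = 1/(-550917 - 6*(-222 - 1*88)**2) = 1/(-550917 - 6*(-222 - 88)**2) = 1/(-550917 - 6*(-310)**2) = 1/(-550917 - 6*96100) = 1/(-550917 - 576600) = 1/(-1127517) = -1/1127517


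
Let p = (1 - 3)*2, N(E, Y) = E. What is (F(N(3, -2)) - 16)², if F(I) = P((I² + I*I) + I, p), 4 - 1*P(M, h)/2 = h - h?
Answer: 64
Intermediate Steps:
p = -4 (p = -2*2 = -4)
P(M, h) = 8 (P(M, h) = 8 - 2*(h - h) = 8 - 2*0 = 8 + 0 = 8)
F(I) = 8
(F(N(3, -2)) - 16)² = (8 - 16)² = (-8)² = 64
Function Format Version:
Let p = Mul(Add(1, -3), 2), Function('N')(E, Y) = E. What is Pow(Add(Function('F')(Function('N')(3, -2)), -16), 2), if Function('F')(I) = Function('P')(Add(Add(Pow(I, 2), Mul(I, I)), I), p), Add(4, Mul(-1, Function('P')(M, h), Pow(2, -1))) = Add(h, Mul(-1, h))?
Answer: 64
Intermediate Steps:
p = -4 (p = Mul(-2, 2) = -4)
Function('P')(M, h) = 8 (Function('P')(M, h) = Add(8, Mul(-2, Add(h, Mul(-1, h)))) = Add(8, Mul(-2, 0)) = Add(8, 0) = 8)
Function('F')(I) = 8
Pow(Add(Function('F')(Function('N')(3, -2)), -16), 2) = Pow(Add(8, -16), 2) = Pow(-8, 2) = 64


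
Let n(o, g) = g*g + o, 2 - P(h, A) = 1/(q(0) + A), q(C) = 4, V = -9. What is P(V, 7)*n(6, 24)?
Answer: 12222/11 ≈ 1111.1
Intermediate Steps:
P(h, A) = 2 - 1/(4 + A)
n(o, g) = o + g**2 (n(o, g) = g**2 + o = o + g**2)
P(V, 7)*n(6, 24) = ((7 + 2*7)/(4 + 7))*(6 + 24**2) = ((7 + 14)/11)*(6 + 576) = ((1/11)*21)*582 = (21/11)*582 = 12222/11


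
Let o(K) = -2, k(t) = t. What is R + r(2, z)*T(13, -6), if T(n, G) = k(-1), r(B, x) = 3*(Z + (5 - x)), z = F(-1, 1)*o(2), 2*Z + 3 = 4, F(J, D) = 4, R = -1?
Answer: -83/2 ≈ -41.500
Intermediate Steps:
Z = 1/2 (Z = -3/2 + (1/2)*4 = -3/2 + 2 = 1/2 ≈ 0.50000)
z = -8 (z = 4*(-2) = -8)
r(B, x) = 33/2 - 3*x (r(B, x) = 3*(1/2 + (5 - x)) = 3*(11/2 - x) = 33/2 - 3*x)
T(n, G) = -1
R + r(2, z)*T(13, -6) = -1 + (33/2 - 3*(-8))*(-1) = -1 + (33/2 + 24)*(-1) = -1 + (81/2)*(-1) = -1 - 81/2 = -83/2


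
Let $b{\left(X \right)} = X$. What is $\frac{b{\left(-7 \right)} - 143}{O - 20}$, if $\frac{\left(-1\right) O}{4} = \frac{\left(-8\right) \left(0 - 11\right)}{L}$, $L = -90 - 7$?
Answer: $\frac{7275}{794} \approx 9.1625$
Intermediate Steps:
$L = -97$
$O = \frac{352}{97}$ ($O = - 4 \frac{\left(-8\right) \left(0 - 11\right)}{-97} = - 4 \left(-8\right) \left(-11\right) \left(- \frac{1}{97}\right) = - 4 \cdot 88 \left(- \frac{1}{97}\right) = \left(-4\right) \left(- \frac{88}{97}\right) = \frac{352}{97} \approx 3.6289$)
$\frac{b{\left(-7 \right)} - 143}{O - 20} = \frac{-7 - 143}{\frac{352}{97} - 20} = - \frac{150}{- \frac{1588}{97}} = \left(-150\right) \left(- \frac{97}{1588}\right) = \frac{7275}{794}$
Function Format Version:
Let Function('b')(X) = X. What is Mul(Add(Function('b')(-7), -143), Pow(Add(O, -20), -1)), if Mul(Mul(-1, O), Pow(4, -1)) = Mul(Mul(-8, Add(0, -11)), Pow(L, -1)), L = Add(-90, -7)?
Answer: Rational(7275, 794) ≈ 9.1625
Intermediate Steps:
L = -97
O = Rational(352, 97) (O = Mul(-4, Mul(Mul(-8, Add(0, -11)), Pow(-97, -1))) = Mul(-4, Mul(Mul(-8, -11), Rational(-1, 97))) = Mul(-4, Mul(88, Rational(-1, 97))) = Mul(-4, Rational(-88, 97)) = Rational(352, 97) ≈ 3.6289)
Mul(Add(Function('b')(-7), -143), Pow(Add(O, -20), -1)) = Mul(Add(-7, -143), Pow(Add(Rational(352, 97), -20), -1)) = Mul(-150, Pow(Rational(-1588, 97), -1)) = Mul(-150, Rational(-97, 1588)) = Rational(7275, 794)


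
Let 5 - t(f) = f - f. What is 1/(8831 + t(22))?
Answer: 1/8836 ≈ 0.00011317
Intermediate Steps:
t(f) = 5 (t(f) = 5 - (f - f) = 5 - 1*0 = 5 + 0 = 5)
1/(8831 + t(22)) = 1/(8831 + 5) = 1/8836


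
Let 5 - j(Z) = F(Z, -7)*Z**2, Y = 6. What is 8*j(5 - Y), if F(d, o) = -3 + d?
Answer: 72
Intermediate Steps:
j(Z) = 5 - Z**2*(-3 + Z) (j(Z) = 5 - (-3 + Z)*Z**2 = 5 - Z**2*(-3 + Z))
8*j(5 - Y) = 8*(5 + (5 - 1*6)**2*(3 - (5 - 1*6))) = 8*(5 + (5 - 6)**2*(3 - (5 - 6))) = 8*(5 + (-1)**2*(3 - 1*(-1))) = 8*(5 + 1*(3 + 1)) = 8*(5 + 1*4) = 8*(5 + 4) = 8*9 = 72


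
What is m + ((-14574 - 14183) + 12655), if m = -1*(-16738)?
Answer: 636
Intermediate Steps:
m = 16738
m + ((-14574 - 14183) + 12655) = 16738 + ((-14574 - 14183) + 12655) = 16738 + (-28757 + 12655) = 16738 - 16102 = 636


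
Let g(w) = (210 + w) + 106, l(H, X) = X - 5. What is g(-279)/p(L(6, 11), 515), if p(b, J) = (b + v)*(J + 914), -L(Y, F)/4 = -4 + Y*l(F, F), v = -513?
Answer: -37/915989 ≈ -4.0393e-5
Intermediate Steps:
l(H, X) = -5 + X
L(Y, F) = 16 - 4*Y*(-5 + F) (L(Y, F) = -4*(-4 + Y*(-5 + F)) = 16 - 4*Y*(-5 + F))
p(b, J) = (-513 + b)*(914 + J) (p(b, J) = (b - 513)*(J + 914) = (-513 + b)*(914 + J))
g(w) = 316 + w
g(-279)/p(L(6, 11), 515) = (316 - 279)/(-468882 - 513*515 + 914*(16 - 4*6*(-5 + 11)) + 515*(16 - 4*6*(-5 + 11))) = 37/(-468882 - 264195 + 914*(16 - 4*6*6) + 515*(16 - 4*6*6)) = 37/(-468882 - 264195 + 914*(16 - 144) + 515*(16 - 144)) = 37/(-468882 - 264195 + 914*(-128) + 515*(-128)) = 37/(-468882 - 264195 - 116992 - 65920) = 37/(-915989) = 37*(-1/915989) = -37/915989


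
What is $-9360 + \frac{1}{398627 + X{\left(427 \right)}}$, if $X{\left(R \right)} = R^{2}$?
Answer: $- \frac{5437748159}{580956} \approx -9360.0$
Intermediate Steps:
$-9360 + \frac{1}{398627 + X{\left(427 \right)}} = -9360 + \frac{1}{398627 + 427^{2}} = -9360 + \frac{1}{398627 + 182329} = -9360 + \frac{1}{580956} = - \frac{5437748159}{580956}$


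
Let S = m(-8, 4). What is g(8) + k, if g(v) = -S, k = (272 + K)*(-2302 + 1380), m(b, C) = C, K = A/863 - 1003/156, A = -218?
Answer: -16466829215/67314 ≈ -2.4463e+5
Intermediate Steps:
K = -899597/134628 (K = -218/863 - 1003/156 = -899597/134628 ≈ -6.6821)
S = 4
k = -16466559959/67314 (k = (272 - 899597/134628)*(-2302 + 1380) = (35719219/134628)*(-922) = -16466559959/67314 ≈ -2.4462e+5)
g(v) = -4 (g(v) = -1*4 = -4)
g(8) + k = -4 - 16466559959/67314 = -16466829215/67314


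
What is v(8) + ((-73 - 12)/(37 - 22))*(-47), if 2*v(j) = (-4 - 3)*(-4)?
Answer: 841/3 ≈ 280.33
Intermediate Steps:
v(j) = 14 (v(j) = ((-4 - 3)*(-4))/2 = (-7*(-4))/2 = (1/2)*28 = 14)
v(8) + ((-73 - 12)/(37 - 22))*(-47) = 14 + ((-73 - 12)/(37 - 22))*(-47) = 14 - 85/15*(-47) = 14 - 85*1/15*(-47) = 14 - 17/3*(-47) = 14 + 799/3 = 841/3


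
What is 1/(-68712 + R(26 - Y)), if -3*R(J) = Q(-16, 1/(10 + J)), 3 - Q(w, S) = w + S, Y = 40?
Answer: -12/824621 ≈ -1.4552e-5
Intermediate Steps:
Q(w, S) = 3 - S - w (Q(w, S) = 3 - (w + S) = 3 - (S + w) = 3 + (-S - w) = 3 - S - w)
R(J) = -19/3 + 1/(3*(10 + J)) (R(J) = -(3 - 1/(10 + J) - 1*(-16))/3 = -(3 - 1/(10 + J) + 16)/3 = -(19 - 1/(10 + J))/3 = -19/3 + 1/(3*(10 + J)))
1/(-68712 + R(26 - Y)) = 1/(-68712 + (-189 - 19*(26 - 1*40))/(3*(10 + (26 - 1*40)))) = 1/(-68712 + (-189 - 19*(26 - 40))/(3*(10 + (26 - 40)))) = 1/(-68712 + (-189 - 19*(-14))/(3*(10 - 14))) = 1/(-68712 + (⅓)*(-189 + 266)/(-4)) = 1/(-68712 + (⅓)*(-¼)*77) = 1/(-68712 - 77/12) = 1/(-824621/12) = -12/824621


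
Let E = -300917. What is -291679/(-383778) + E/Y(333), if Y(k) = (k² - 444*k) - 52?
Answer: 126281822611/14205542670 ≈ 8.8896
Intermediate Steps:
Y(k) = -52 + k² - 444*k
-291679/(-383778) + E/Y(333) = -291679/(-383778) - 300917/(-52 + 333² - 444*333) = -291679*(-1/383778) - 300917/(-52 + 110889 - 147852) = 291679/383778 - 300917/(-37015) = 291679/383778 - 300917*(-1/37015) = 291679/383778 + 300917/37015 = 126281822611/14205542670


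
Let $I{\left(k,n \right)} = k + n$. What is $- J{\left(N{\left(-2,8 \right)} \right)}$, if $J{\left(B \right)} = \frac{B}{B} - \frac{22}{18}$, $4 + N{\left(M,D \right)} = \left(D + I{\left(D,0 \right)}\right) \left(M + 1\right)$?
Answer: $\frac{2}{9} \approx 0.22222$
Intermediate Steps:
$N{\left(M,D \right)} = -4 + 2 D \left(1 + M\right)$ ($N{\left(M,D \right)} = -4 + \left(D + \left(D + 0\right)\right) \left(M + 1\right) = -4 + \left(D + D\right) \left(1 + M\right) = -4 + 2 D \left(1 + M\right)$)
$J{\left(B \right)} = - \frac{2}{9}$ ($J{\left(B \right)} = 1 - \frac{11}{9} = - \frac{2}{9}$)
$- J{\left(N{\left(-2,8 \right)} \right)} = \left(-1\right) \left(- \frac{2}{9}\right) = \frac{2}{9}$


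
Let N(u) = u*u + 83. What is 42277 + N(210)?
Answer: 86460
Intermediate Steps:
N(u) = 83 + u**2 (N(u) = u**2 + 83 = 83 + u**2)
42277 + N(210) = 42277 + (83 + 210**2) = 42277 + (83 + 44100) = 42277 + 44183 = 86460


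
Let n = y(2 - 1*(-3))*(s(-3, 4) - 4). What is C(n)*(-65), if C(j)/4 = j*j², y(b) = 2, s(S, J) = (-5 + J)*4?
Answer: 1064960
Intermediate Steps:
s(S, J) = -20 + 4*J
n = -16 (n = 2*((-20 + 4*4) - 4) = 2*((-20 + 16) - 4) = 2*(-4 - 4) = 2*(-8) = -16)
C(j) = 4*j³ (C(j) = 4*(j*j²) = 4*j³)
C(n)*(-65) = (4*(-16)³)*(-65) = (4*(-4096))*(-65) = -16384*(-65) = 1064960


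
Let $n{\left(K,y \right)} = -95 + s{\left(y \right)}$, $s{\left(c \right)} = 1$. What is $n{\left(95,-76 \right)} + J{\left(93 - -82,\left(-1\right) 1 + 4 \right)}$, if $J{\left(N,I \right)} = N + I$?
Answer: $84$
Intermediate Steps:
$n{\left(K,y \right)} = -94$ ($n{\left(K,y \right)} = -95 + 1 = -94$)
$J{\left(N,I \right)} = I + N$
$n{\left(95,-76 \right)} + J{\left(93 - -82,\left(-1\right) 1 + 4 \right)} = -94 + \left(\left(\left(-1\right) 1 + 4\right) + \left(93 - -82\right)\right) = -94 + \left(\left(-1 + 4\right) + \left(93 + 82\right)\right) = -94 + \left(3 + 175\right) = -94 + 178 = 84$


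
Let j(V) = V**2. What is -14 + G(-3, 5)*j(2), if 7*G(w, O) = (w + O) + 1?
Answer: -86/7 ≈ -12.286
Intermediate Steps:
G(w, O) = 1/7 + O/7 + w/7 (G(w, O) = ((w + O) + 1)/7 = ((O + w) + 1)/7 = (1 + O + w)/7 = 1/7 + O/7 + w/7)
-14 + G(-3, 5)*j(2) = -14 + (1/7 + (1/7)*5 + (1/7)*(-3))*2**2 = -14 + (1/7 + 5/7 - 3/7)*4 = -14 + (3/7)*4 = -14 + 12/7 = -86/7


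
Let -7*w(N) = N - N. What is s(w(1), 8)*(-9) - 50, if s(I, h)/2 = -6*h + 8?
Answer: 670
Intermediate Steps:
w(N) = 0 (w(N) = -(N - N)/7 = -⅐*0 = 0)
s(I, h) = 16 - 12*h (s(I, h) = 2*(-6*h + 8) = 2*(8 - 6*h) = 16 - 12*h)
s(w(1), 8)*(-9) - 50 = (16 - 12*8)*(-9) - 50 = (16 - 96)*(-9) - 50 = -80*(-9) - 50 = 720 - 50 = 670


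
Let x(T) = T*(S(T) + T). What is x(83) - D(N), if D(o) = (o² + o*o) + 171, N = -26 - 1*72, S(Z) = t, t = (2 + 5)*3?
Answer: -10747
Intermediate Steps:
t = 21 (t = 7*3 = 21)
S(Z) = 21
x(T) = T*(21 + T)
N = -98 (N = -26 - 72 = -98)
D(o) = 171 + 2*o² (D(o) = (o² + o²) + 171 = 2*o² + 171 = 171 + 2*o²)
x(83) - D(N) = 83*(21 + 83) - (171 + 2*(-98)²) = 83*104 - (171 + 2*9604) = 8632 - (171 + 19208) = 8632 - 1*19379 = 8632 - 19379 = -10747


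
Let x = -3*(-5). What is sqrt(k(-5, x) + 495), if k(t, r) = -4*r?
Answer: sqrt(435) ≈ 20.857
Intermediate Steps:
x = 15
sqrt(k(-5, x) + 495) = sqrt(-4*15 + 495) = sqrt(-60 + 495) = sqrt(435)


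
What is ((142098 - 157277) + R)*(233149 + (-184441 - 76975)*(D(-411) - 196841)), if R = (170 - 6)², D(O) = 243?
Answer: 602184621859489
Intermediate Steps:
R = 26896 (R = 164² = 26896)
((142098 - 157277) + R)*(233149 + (-184441 - 76975)*(D(-411) - 196841)) = ((142098 - 157277) + 26896)*(233149 + (-184441 - 76975)*(243 - 196841)) = (-15179 + 26896)*(233149 - 261416*(-196598)) = 11717*(233149 + 51393862768) = 11717*51394095917 = 602184621859489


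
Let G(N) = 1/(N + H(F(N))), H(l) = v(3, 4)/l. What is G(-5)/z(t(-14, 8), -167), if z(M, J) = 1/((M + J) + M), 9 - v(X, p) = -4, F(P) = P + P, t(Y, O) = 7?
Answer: 170/7 ≈ 24.286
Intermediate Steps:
F(P) = 2*P
v(X, p) = 13 (v(X, p) = 9 - 1*(-4) = 9 + 4 = 13)
H(l) = 13/l
G(N) = 1/(N + 13/(2*N)) (G(N) = 1/(N + 13/((2*N))) = 1/(N + 13*(1/(2*N))) = 1/(N + 13/(2*N)))
z(M, J) = 1/(J + 2*M) (z(M, J) = 1/((J + M) + M) = 1/(J + 2*M))
G(-5)/z(t(-14, 8), -167) = (2*(-5)/(13 + 2*(-5)²))/(1/(-167 + 2*7)) = (2*(-5)/(13 + 2*25))/(1/(-167 + 14)) = (2*(-5)/(13 + 50))/(1/(-153)) = (2*(-5)/63)/(-1/153) = (2*(-5)*(1/63))*(-153) = -10/63*(-153) = 170/7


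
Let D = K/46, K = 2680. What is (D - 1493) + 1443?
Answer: 190/23 ≈ 8.2609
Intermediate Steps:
D = 1340/23 (D = 2680/46 = 2680*(1/46) = 1340/23 ≈ 58.261)
(D - 1493) + 1443 = (1340/23 - 1493) + 1443 = -32999/23 + 1443 = 190/23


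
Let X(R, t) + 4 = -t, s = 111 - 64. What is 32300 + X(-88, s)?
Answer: 32249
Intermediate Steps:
s = 47
X(R, t) = -4 - t
32300 + X(-88, s) = 32300 + (-4 - 1*47) = 32300 + (-4 - 47) = 32300 - 51 = 32249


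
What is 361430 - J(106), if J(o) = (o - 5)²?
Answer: 351229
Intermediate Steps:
J(o) = (-5 + o)²
361430 - J(106) = 361430 - (-5 + 106)² = 361430 - 1*101² = 361430 - 1*10201 = 361430 - 10201 = 351229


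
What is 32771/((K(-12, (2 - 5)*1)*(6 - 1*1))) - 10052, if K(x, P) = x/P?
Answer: -168269/20 ≈ -8413.5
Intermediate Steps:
32771/((K(-12, (2 - 5)*1)*(6 - 1*1))) - 10052 = 32771/(((-12/(2 - 5))*(6 - 1*1))) - 10052 = 32771/(((-12/((-3*1)))*(6 - 1))) - 10052 = 32771/((-12/(-3)*5)) - 10052 = 32771/((-12*(-⅓)*5)) - 10052 = 32771/((4*5)) - 10052 = 32771/20 - 10052 = -168269/20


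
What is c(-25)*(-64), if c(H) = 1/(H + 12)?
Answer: 64/13 ≈ 4.9231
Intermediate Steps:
c(H) = 1/(12 + H)
c(-25)*(-64) = -64/(12 - 25) = -64/(-13) = -1/13*(-64) = 64/13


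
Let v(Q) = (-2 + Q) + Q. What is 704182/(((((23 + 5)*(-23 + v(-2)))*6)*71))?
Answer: -352091/172956 ≈ -2.0357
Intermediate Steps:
v(Q) = -2 + 2*Q
704182/(((((23 + 5)*(-23 + v(-2)))*6)*71)) = 704182/(((((23 + 5)*(-23 + (-2 + 2*(-2))))*6)*71)) = 704182/((((28*(-23 + (-2 - 4)))*6)*71)) = 704182/((((28*(-23 - 6))*6)*71)) = 704182/((((28*(-29))*6)*71)) = 704182/((-812*6*71)) = 704182/((-4872*71)) = 704182/(-345912) = 704182*(-1/345912) = -352091/172956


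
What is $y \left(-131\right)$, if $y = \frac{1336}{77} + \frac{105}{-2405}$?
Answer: $- \frac{83970869}{37037} \approx -2267.2$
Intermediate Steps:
$y = \frac{640999}{37037}$ ($y = 1336 \cdot \frac{1}{77} + 105 \left(- \frac{1}{2405}\right) = \frac{1336}{77} - \frac{21}{481} = \frac{640999}{37037} \approx 17.307$)
$y \left(-131\right) = \frac{640999}{37037} \left(-131\right) = - \frac{83970869}{37037}$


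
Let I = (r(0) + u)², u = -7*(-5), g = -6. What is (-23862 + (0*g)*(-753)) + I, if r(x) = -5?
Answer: -22962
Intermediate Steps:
u = 35
I = 900 (I = (-5 + 35)² = 30² = 900)
(-23862 + (0*g)*(-753)) + I = (-23862 + (0*(-6))*(-753)) + 900 = (-23862 + 0*(-753)) + 900 = (-23862 + 0) + 900 = -23862 + 900 = -22962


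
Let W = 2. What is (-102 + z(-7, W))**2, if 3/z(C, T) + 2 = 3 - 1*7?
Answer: 42025/4 ≈ 10506.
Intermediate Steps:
z(C, T) = -1/2 (z(C, T) = 3/(-2 + (3 - 1*7)) = 3/(-2 + (3 - 7)) = 3/(-2 - 4) = 3/(-6) = 3*(-1/6) = -1/2)
(-102 + z(-7, W))**2 = (-102 - 1/2)**2 = (-205/2)**2 = 42025/4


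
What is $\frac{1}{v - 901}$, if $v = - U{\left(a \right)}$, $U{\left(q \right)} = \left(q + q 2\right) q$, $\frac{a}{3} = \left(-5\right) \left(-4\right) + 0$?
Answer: $- \frac{1}{11701} \approx -8.5463 \cdot 10^{-5}$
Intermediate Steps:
$a = 60$ ($a = 3 \left(\left(-5\right) \left(-4\right) + 0\right) = 3 \left(20 + 0\right) = 3 \cdot 20 = 60$)
$U{\left(q \right)} = 3 q^{2}$ ($U{\left(q \right)} = \left(q + 2 q\right) q = 3 q q = 3 q^{2}$)
$v = -10800$ ($v = - 3 \cdot 60^{2} = - 3 \cdot 3600 = \left(-1\right) 10800 = -10800$)
$\frac{1}{v - 901} = \frac{1}{-10800 - 901} = \frac{1}{-11701} = - \frac{1}{11701}$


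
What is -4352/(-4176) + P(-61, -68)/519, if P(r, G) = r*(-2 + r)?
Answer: 381397/45153 ≈ 8.4468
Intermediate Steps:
-4352/(-4176) + P(-61, -68)/519 = -4352/(-4176) - 61*(-2 - 61)/519 = -4352*(-1/4176) - 61*(-63)*(1/519) = 272/261 + 3843*(1/519) = 272/261 + 1281/173 = 381397/45153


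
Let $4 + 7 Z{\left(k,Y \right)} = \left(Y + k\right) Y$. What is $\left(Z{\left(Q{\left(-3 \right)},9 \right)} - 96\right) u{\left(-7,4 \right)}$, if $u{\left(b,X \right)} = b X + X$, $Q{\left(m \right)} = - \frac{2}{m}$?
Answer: $\frac{14136}{7} \approx 2019.4$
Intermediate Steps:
$u{\left(b,X \right)} = X + X b$ ($u{\left(b,X \right)} = X b + X = X + X b$)
$Z{\left(k,Y \right)} = - \frac{4}{7} + \frac{Y \left(Y + k\right)}{7}$ ($Z{\left(k,Y \right)} = - \frac{4}{7} + \frac{\left(Y + k\right) Y}{7} = - \frac{4}{7} + \frac{Y \left(Y + k\right)}{7}$)
$\left(Z{\left(Q{\left(-3 \right)},9 \right)} - 96\right) u{\left(-7,4 \right)} = \left(\left(- \frac{4}{7} + \frac{9^{2}}{7} + \frac{1}{7} \cdot 9 \left(- \frac{2}{-3}\right)\right) - 96\right) 4 \left(1 - 7\right) = \left(\left(- \frac{4}{7} + \frac{1}{7} \cdot 81 + \frac{1}{7} \cdot 9 \left(\left(-2\right) \left(- \frac{1}{3}\right)\right)\right) - 96\right) 4 \left(-6\right) = \left(\left(- \frac{4}{7} + \frac{81}{7} + \frac{1}{7} \cdot 9 \cdot \frac{2}{3}\right) - 96\right) \left(-24\right) = \left(\left(- \frac{4}{7} + \frac{81}{7} + \frac{6}{7}\right) - 96\right) \left(-24\right) = \left(\frac{83}{7} - 96\right) \left(-24\right) = \left(- \frac{589}{7}\right) \left(-24\right) = \frac{14136}{7}$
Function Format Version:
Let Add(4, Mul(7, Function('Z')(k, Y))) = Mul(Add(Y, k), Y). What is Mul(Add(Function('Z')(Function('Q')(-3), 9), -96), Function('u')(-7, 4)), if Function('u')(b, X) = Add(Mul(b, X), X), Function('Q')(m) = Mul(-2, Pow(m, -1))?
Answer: Rational(14136, 7) ≈ 2019.4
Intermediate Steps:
Function('u')(b, X) = Add(X, Mul(X, b)) (Function('u')(b, X) = Add(Mul(X, b), X) = Add(X, Mul(X, b)))
Function('Z')(k, Y) = Add(Rational(-4, 7), Mul(Rational(1, 7), Y, Add(Y, k))) (Function('Z')(k, Y) = Add(Rational(-4, 7), Mul(Rational(1, 7), Mul(Add(Y, k), Y))) = Add(Rational(-4, 7), Mul(Rational(1, 7), Mul(Y, Add(Y, k)))) = Add(Rational(-4, 7), Mul(Rational(1, 7), Y, Add(Y, k))))
Mul(Add(Function('Z')(Function('Q')(-3), 9), -96), Function('u')(-7, 4)) = Mul(Add(Add(Rational(-4, 7), Mul(Rational(1, 7), Pow(9, 2)), Mul(Rational(1, 7), 9, Mul(-2, Pow(-3, -1)))), -96), Mul(4, Add(1, -7))) = Mul(Add(Add(Rational(-4, 7), Mul(Rational(1, 7), 81), Mul(Rational(1, 7), 9, Mul(-2, Rational(-1, 3)))), -96), Mul(4, -6)) = Mul(Add(Add(Rational(-4, 7), Rational(81, 7), Mul(Rational(1, 7), 9, Rational(2, 3))), -96), -24) = Mul(Add(Add(Rational(-4, 7), Rational(81, 7), Rational(6, 7)), -96), -24) = Mul(Add(Rational(83, 7), -96), -24) = Mul(Rational(-589, 7), -24) = Rational(14136, 7)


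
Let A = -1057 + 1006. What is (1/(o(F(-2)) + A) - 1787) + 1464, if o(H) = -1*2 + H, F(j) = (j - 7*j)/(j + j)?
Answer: -18089/56 ≈ -323.02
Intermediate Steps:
A = -51
F(j) = -3 (F(j) = (-6*j)/((2*j)) = (-6*j)*(1/(2*j)) = -3)
o(H) = -2 + H
(1/(o(F(-2)) + A) - 1787) + 1464 = (1/((-2 - 3) - 51) - 1787) + 1464 = (1/(-5 - 51) - 1787) + 1464 = (1/(-56) - 1787) + 1464 = (-1/56 - 1787) + 1464 = -100073/56 + 1464 = -18089/56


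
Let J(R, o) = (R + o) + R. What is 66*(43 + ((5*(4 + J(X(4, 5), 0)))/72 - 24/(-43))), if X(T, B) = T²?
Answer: 130713/43 ≈ 3039.8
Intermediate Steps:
J(R, o) = o + 2*R
66*(43 + ((5*(4 + J(X(4, 5), 0)))/72 - 24/(-43))) = 66*(43 + ((5*(4 + (0 + 2*4²)))/72 - 24/(-43))) = 66*(43 + ((5*(4 + (0 + 2*16)))*(1/72) - 24*(-1/43))) = 66*(43 + ((5*(4 + (0 + 32)))*(1/72) + 24/43)) = 66*(43 + ((5*(4 + 32))*(1/72) + 24/43)) = 66*(43 + ((5*36)*(1/72) + 24/43)) = 66*(43 + (180*(1/72) + 24/43)) = 66*(43 + (5/2 + 24/43)) = 66*(43 + 263/86) = 66*(3961/86) = 130713/43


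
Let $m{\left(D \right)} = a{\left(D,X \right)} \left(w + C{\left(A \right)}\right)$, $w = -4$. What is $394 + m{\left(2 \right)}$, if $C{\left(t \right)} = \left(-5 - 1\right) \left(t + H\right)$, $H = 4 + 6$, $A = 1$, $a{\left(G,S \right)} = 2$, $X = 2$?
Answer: $254$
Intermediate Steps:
$H = 10$
$C{\left(t \right)} = -60 - 6 t$ ($C{\left(t \right)} = \left(-5 - 1\right) \left(t + 10\right) = - 6 \left(10 + t\right) = -60 - 6 t$)
$m{\left(D \right)} = -140$ ($m{\left(D \right)} = 2 \left(-4 - 66\right) = 2 \left(-70\right) = -140$)
$394 + m{\left(2 \right)} = 394 - 140 = 254$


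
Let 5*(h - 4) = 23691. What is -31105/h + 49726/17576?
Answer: -777227107/208372268 ≈ -3.7300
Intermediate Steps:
h = 23711/5 (h = 4 + (1/5)*23691 = 4 + 23691/5 = 23711/5 ≈ 4742.2)
-31105/h + 49726/17576 = -31105/23711/5 + 49726/17576 = -31105*5/23711 + 49726*(1/17576) = -155525/23711 + 24863/8788 = -777227107/208372268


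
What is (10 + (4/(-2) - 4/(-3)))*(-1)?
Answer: -28/3 ≈ -9.3333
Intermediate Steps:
(10 + (4/(-2) - 4/(-3)))*(-1) = (10 + (4*(-1/2) - 4*(-1/3)))*(-1) = (10 + (-2 + 4/3))*(-1) = (10 - 2/3)*(-1) = (28/3)*(-1) = -28/3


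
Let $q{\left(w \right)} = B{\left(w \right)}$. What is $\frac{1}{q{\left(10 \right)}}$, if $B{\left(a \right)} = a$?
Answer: $\frac{1}{10} \approx 0.1$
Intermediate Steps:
$q{\left(w \right)} = w$
$\frac{1}{q{\left(10 \right)}} = \frac{1}{10}$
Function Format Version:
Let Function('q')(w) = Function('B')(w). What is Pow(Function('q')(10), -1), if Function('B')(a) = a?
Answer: Rational(1, 10) ≈ 0.10000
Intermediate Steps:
Function('q')(w) = w
Pow(Function('q')(10), -1) = Pow(10, -1) = Rational(1, 10)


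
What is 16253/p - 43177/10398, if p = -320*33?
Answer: -34719323/6100160 ≈ -5.6915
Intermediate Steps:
p = -10560
16253/p - 43177/10398 = 16253/(-10560) - 43177/10398 = 16253*(-1/10560) - 43177*1/10398 = -16253/10560 - 43177/10398 = -34719323/6100160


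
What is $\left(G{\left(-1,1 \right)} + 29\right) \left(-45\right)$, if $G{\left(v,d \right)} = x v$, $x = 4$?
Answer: $-1125$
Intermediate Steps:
$G{\left(v,d \right)} = 4 v$
$\left(G{\left(-1,1 \right)} + 29\right) \left(-45\right) = \left(4 \left(-1\right) + 29\right) \left(-45\right) = \left(-4 + 29\right) \left(-45\right) = 25 \left(-45\right) = -1125$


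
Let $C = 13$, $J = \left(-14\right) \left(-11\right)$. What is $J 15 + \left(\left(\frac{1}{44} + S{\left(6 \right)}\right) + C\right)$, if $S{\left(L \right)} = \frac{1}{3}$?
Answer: $\frac{306683}{132} \approx 2323.4$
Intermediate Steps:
$J = 154$
$S{\left(L \right)} = \frac{1}{3}$
$J 15 + \left(\left(\frac{1}{44} + S{\left(6 \right)}\right) + C\right) = 154 \cdot 15 + \left(\left(\frac{1}{44} + \frac{1}{3}\right) + 13\right) = 2310 + \left(\left(\frac{1}{44} + \frac{1}{3}\right) + 13\right) = 2310 + \left(\frac{47}{132} + 13\right) = 2310 + \frac{1763}{132} = \frac{306683}{132}$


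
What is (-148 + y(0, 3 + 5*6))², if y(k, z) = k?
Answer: 21904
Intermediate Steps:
(-148 + y(0, 3 + 5*6))² = (-148 + 0)² = (-148)² = 21904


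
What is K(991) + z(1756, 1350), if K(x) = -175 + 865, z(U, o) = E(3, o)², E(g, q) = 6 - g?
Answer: 699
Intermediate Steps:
z(U, o) = 9 (z(U, o) = (6 - 1*3)² = (6 - 3)² = 3² = 9)
K(x) = 690
K(991) + z(1756, 1350) = 690 + 9 = 699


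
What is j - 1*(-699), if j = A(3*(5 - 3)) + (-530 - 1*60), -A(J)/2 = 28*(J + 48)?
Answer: -2915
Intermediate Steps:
A(J) = -2688 - 56*J (A(J) = -56*(J + 48) = -56*(48 + J) = -2*(1344 + 28*J) = -2688 - 56*J)
j = -3614 (j = (-2688 - 168*(5 - 3)) + (-530 - 1*60) = (-2688 - 168*2) + (-530 - 60) = (-2688 - 56*6) - 590 = (-2688 - 336) - 590 = -3024 - 590 = -3614)
j - 1*(-699) = -3614 - 1*(-699) = -3614 + 699 = -2915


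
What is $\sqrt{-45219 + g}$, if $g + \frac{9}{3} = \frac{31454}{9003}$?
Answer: $\frac{2 i \sqrt{916285303659}}{9003} \approx 212.65 i$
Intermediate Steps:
$g = \frac{4445}{9003}$ ($g = -3 + \frac{31454}{9003} = \frac{4445}{9003} \approx 0.49372$)
$\sqrt{-45219 + g} = \sqrt{-45219 + \frac{4445}{9003}} = \sqrt{- \frac{407102212}{9003}} = \frac{2 i \sqrt{916285303659}}{9003}$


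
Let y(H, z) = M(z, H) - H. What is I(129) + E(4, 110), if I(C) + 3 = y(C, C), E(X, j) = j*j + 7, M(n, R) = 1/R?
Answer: 1544776/129 ≈ 11975.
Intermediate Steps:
E(X, j) = 7 + j**2 (E(X, j) = j**2 + 7 = 7 + j**2)
y(H, z) = 1/H - H
I(C) = -3 + 1/C - C (I(C) = -3 + (1/C - C) = -3 + 1/C - C)
I(129) + E(4, 110) = (-3 + 1/129 - 1*129) + (7 + 110**2) = (-3 + 1/129 - 129) + (7 + 12100) = -17027/129 + 12107 = 1544776/129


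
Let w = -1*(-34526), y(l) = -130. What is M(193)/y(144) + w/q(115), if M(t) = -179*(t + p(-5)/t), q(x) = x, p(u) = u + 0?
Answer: 163292508/288535 ≈ 565.94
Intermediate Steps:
p(u) = u
w = 34526
M(t) = -179*t + 895/t (M(t) = -179*(t - 5/t) = -179*t + 895/t)
M(193)/y(144) + w/q(115) = (-179*193 + 895/193)/(-130) + 34526/115 = (-34547 + 895*(1/193))*(-1/130) + 34526*(1/115) = (-34547 + 895/193)*(-1/130) + 34526/115 = -6666676/193*(-1/130) + 34526/115 = 3333338/12545 + 34526/115 = 163292508/288535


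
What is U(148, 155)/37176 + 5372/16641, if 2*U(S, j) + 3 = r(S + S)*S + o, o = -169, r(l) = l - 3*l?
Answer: -88455097/103107636 ≈ -0.85789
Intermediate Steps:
r(l) = -2*l
U(S, j) = -86 - 2*S**2 (U(S, j) = -3/2 + ((-2*(S + S))*S - 169)/2 = -3/2 + ((-4*S)*S - 169)/2 = -3/2 + (-4*S**2 - 169)/2 = -3/2 + (-169 - 4*S**2)/2 = -3/2 + (-169/2 - 2*S**2) = -86 - 2*S**2)
U(148, 155)/37176 + 5372/16641 = (-86 - 2*148**2)/37176 + 5372/16641 = (-86 - 2*21904)*(1/37176) + 5372*(1/16641) = (-86 - 43808)*(1/37176) + 5372/16641 = -43894*1/37176 + 5372/16641 = -21947/18588 + 5372/16641 = -88455097/103107636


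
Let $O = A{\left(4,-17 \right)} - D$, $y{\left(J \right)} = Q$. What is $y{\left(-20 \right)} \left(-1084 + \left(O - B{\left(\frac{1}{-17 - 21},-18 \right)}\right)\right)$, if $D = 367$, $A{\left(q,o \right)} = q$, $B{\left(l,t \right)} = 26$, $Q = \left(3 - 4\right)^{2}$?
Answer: $-1473$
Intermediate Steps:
$Q = 1$ ($Q = \left(-1\right)^{2} = 1$)
$y{\left(J \right)} = 1$
$O = -363$ ($O = 4 - 367 = -363$)
$y{\left(-20 \right)} \left(-1084 + \left(O - B{\left(\frac{1}{-17 - 21},-18 \right)}\right)\right) = 1 \left(-1084 - 389\right) = 1 \left(-1473\right) = -1473$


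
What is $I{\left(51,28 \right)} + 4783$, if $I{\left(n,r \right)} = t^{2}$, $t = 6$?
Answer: $4819$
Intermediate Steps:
$I{\left(n,r \right)} = 36$ ($I{\left(n,r \right)} = 6^{2} = 36$)
$I{\left(51,28 \right)} + 4783 = 36 + 4783 = 4819$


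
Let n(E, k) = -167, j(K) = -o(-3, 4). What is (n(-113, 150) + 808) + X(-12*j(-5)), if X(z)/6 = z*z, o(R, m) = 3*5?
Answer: 195041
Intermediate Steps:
o(R, m) = 15
j(K) = -15 (j(K) = -1*15 = -15)
X(z) = 6*z² (X(z) = 6*(z*z) = 6*z²)
(n(-113, 150) + 808) + X(-12*j(-5)) = (-167 + 808) + 6*(-12*(-15))² = 641 + 6*180² = 641 + 6*32400 = 641 + 194400 = 195041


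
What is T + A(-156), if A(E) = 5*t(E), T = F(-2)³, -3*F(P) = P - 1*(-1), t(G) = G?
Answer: -21059/27 ≈ -779.96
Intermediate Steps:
F(P) = -⅓ - P/3 (F(P) = -(P - 1*(-1))/3 = -(P + 1)/3 = -(1 + P)/3 = -⅓ - P/3)
T = 1/27 (T = (-⅓ - ⅓*(-2))³ = (-⅓ + ⅔)³ = (⅓)³ = 1/27 ≈ 0.037037)
A(E) = 5*E
T + A(-156) = 1/27 + 5*(-156) = 1/27 - 780 = -21059/27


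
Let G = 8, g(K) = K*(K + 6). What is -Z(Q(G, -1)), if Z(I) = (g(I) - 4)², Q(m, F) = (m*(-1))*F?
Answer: -11664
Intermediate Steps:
g(K) = K*(6 + K)
Q(m, F) = -F*m (Q(m, F) = (-m)*F = -F*m)
Z(I) = (-4 + I*(6 + I))² (Z(I) = (I*(6 + I) - 4)² = (-4 + I*(6 + I))²)
-Z(Q(G, -1)) = -(-4 + (-1*(-1)*8)*(6 - 1*(-1)*8))² = -(-4 + 8*(6 + 8))² = -(-4 + 8*14)² = -(-4 + 112)² = -1*108² = -1*11664 = -11664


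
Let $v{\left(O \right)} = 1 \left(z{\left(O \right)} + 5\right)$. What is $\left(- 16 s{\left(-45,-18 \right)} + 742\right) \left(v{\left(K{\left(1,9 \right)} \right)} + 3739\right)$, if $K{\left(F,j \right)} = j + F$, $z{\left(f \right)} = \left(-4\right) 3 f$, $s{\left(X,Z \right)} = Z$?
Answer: $3732720$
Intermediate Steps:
$z{\left(f \right)} = - 12 f$
$K{\left(F,j \right)} = F + j$
$v{\left(O \right)} = 5 - 12 O$ ($v{\left(O \right)} = 1 \left(- 12 O + 5\right) = 1 \left(5 - 12 O\right) = 5 - 12 O$)
$\left(- 16 s{\left(-45,-18 \right)} + 742\right) \left(v{\left(K{\left(1,9 \right)} \right)} + 3739\right) = \left(\left(-16\right) \left(-18\right) + 742\right) \left(\left(5 - 12 \left(1 + 9\right)\right) + 3739\right) = \left(288 + 742\right) \left(\left(5 - 120\right) + 3739\right) = 1030 \left(\left(5 - 120\right) + 3739\right) = 1030 \left(-115 + 3739\right) = 1030 \cdot 3624 = 3732720$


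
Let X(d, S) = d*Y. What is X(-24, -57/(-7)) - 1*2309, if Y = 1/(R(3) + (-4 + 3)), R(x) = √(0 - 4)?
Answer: -11521/5 + 48*I/5 ≈ -2304.2 + 9.6*I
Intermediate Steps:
R(x) = 2*I (R(x) = √(-4) = 2*I)
Y = (-1 - 2*I)/5 (Y = 1/(2*I + (-4 + 3)) = 1/(2*I - 1) = 1/(-1 + 2*I) = (-1 - 2*I)/5 ≈ -0.2 - 0.4*I)
X(d, S) = d*(-⅕ - 2*I/5)
X(-24, -57/(-7)) - 1*2309 = -⅕*(-24)*(1 + 2*I) - 1*2309 = (24/5 + 48*I/5) - 2309 = -11521/5 + 48*I/5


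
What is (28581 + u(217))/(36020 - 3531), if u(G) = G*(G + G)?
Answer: 122759/32489 ≈ 3.7785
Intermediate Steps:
u(G) = 2*G**2 (u(G) = G*(2*G) = 2*G**2)
(28581 + u(217))/(36020 - 3531) = (28581 + 2*217**2)/(36020 - 3531) = (28581 + 2*47089)/32489 = (28581 + 94178)*(1/32489) = 122759*(1/32489) = 122759/32489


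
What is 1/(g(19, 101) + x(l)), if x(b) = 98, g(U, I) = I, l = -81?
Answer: 1/199 ≈ 0.0050251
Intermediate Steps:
1/(g(19, 101) + x(l)) = 1/(101 + 98) = 1/199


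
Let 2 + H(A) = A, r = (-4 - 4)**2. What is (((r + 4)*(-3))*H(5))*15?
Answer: -9180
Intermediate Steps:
r = 64 (r = (-8)**2 = 64)
H(A) = -2 + A
(((r + 4)*(-3))*H(5))*15 = (((64 + 4)*(-3))*(-2 + 5))*15 = ((68*(-3))*3)*15 = -204*3*15 = -612*15 = -9180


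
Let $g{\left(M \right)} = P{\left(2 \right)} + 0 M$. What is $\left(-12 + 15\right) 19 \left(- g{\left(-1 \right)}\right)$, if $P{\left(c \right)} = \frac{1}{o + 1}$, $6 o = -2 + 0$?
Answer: $- \frac{171}{2} \approx -85.5$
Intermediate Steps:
$o = - \frac{1}{3}$ ($o = \frac{-2 + 0}{6} = \frac{1}{6} \left(-2\right) = - \frac{1}{3} \approx -0.33333$)
$P{\left(c \right)} = \frac{3}{2}$ ($P{\left(c \right)} = \frac{1}{- \frac{1}{3} + 1} = \frac{1}{\frac{2}{3}} = \frac{3}{2}$)
$g{\left(M \right)} = \frac{3}{2}$ ($g{\left(M \right)} = \frac{3}{2} + 0 M = \frac{3}{2} + 0 = \frac{3}{2}$)
$\left(-12 + 15\right) 19 \left(- g{\left(-1 \right)}\right) = \left(-12 + 15\right) 19 \left(\left(-1\right) \frac{3}{2}\right) = 3 \cdot 19 \left(- \frac{3}{2}\right) = 57 \left(- \frac{3}{2}\right) = - \frac{171}{2}$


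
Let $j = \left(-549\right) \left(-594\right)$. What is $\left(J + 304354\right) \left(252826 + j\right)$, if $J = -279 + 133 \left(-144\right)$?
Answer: $164951042236$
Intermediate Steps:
$j = 326106$
$J = -19431$ ($J = -279 - 19152 = -19431$)
$\left(J + 304354\right) \left(252826 + j\right) = \left(-19431 + 304354\right) \left(252826 + 326106\right) = 284923 \cdot 578932 = 164951042236$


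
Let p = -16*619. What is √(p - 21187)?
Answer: I*√31091 ≈ 176.33*I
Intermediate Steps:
p = -9904
√(p - 21187) = √(-9904 - 21187) = √(-31091) = I*√31091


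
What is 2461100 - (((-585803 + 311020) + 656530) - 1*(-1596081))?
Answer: 483272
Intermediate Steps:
2461100 - (((-585803 + 311020) + 656530) - 1*(-1596081)) = 2461100 - ((-274783 + 656530) + 1596081) = 2461100 - (381747 + 1596081) = 2461100 - 1*1977828 = 2461100 - 1977828 = 483272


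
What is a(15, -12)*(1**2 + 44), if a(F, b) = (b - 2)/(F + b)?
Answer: -210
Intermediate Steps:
a(F, b) = (-2 + b)/(F + b)
a(15, -12)*(1**2 + 44) = ((-2 - 12)/(15 - 12))*(1**2 + 44) = (-14/3)*(1 + 44) = ((1/3)*(-14))*45 = -14/3*45 = -210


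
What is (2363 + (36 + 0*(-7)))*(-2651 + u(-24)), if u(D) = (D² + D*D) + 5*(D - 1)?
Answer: -3895976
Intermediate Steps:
u(D) = -5 + 2*D² + 5*D (u(D) = (D² + D²) + 5*(-1 + D) = 2*D² + (-5 + 5*D) = -5 + 2*D² + 5*D)
(2363 + (36 + 0*(-7)))*(-2651 + u(-24)) = (2363 + (36 + 0*(-7)))*(-2651 + (-5 + 2*(-24)² + 5*(-24))) = (2363 + (36 + 0))*(-2651 + (-5 + 2*576 - 120)) = (2363 + 36)*(-2651 + (-5 + 1152 - 120)) = 2399*(-2651 + 1027) = 2399*(-1624) = -3895976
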